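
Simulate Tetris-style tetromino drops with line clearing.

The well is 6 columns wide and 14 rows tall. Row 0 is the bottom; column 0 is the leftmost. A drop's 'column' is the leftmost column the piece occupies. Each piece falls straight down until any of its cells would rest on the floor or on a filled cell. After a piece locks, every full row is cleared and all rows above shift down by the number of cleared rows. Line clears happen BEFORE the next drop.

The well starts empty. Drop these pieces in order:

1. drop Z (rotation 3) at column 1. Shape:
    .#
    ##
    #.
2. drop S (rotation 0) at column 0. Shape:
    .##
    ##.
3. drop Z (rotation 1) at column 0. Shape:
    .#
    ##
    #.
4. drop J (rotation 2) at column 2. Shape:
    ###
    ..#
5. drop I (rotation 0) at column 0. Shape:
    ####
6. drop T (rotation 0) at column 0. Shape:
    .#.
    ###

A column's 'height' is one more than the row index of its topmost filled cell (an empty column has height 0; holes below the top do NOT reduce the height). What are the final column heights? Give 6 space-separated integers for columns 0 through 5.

Answer: 8 9 8 7 5 0

Derivation:
Drop 1: Z rot3 at col 1 lands with bottom-row=0; cleared 0 line(s) (total 0); column heights now [0 2 3 0 0 0], max=3
Drop 2: S rot0 at col 0 lands with bottom-row=2; cleared 0 line(s) (total 0); column heights now [3 4 4 0 0 0], max=4
Drop 3: Z rot1 at col 0 lands with bottom-row=3; cleared 0 line(s) (total 0); column heights now [5 6 4 0 0 0], max=6
Drop 4: J rot2 at col 2 lands with bottom-row=3; cleared 0 line(s) (total 0); column heights now [5 6 5 5 5 0], max=6
Drop 5: I rot0 at col 0 lands with bottom-row=6; cleared 0 line(s) (total 0); column heights now [7 7 7 7 5 0], max=7
Drop 6: T rot0 at col 0 lands with bottom-row=7; cleared 0 line(s) (total 0); column heights now [8 9 8 7 5 0], max=9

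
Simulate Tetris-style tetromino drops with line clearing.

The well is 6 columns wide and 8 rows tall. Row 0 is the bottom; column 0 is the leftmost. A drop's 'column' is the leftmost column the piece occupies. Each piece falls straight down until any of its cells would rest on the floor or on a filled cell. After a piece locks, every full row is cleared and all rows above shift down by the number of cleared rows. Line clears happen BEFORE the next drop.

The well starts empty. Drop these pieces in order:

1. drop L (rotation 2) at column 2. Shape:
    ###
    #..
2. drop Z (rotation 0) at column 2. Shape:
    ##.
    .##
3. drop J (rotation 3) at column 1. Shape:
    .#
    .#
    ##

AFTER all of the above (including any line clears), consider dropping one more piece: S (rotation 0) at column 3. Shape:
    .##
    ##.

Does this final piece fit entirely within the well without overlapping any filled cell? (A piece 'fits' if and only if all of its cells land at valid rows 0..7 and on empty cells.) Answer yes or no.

Answer: yes

Derivation:
Drop 1: L rot2 at col 2 lands with bottom-row=0; cleared 0 line(s) (total 0); column heights now [0 0 2 2 2 0], max=2
Drop 2: Z rot0 at col 2 lands with bottom-row=2; cleared 0 line(s) (total 0); column heights now [0 0 4 4 3 0], max=4
Drop 3: J rot3 at col 1 lands with bottom-row=4; cleared 0 line(s) (total 0); column heights now [0 5 7 4 3 0], max=7
Test piece S rot0 at col 3 (width 3): heights before test = [0 5 7 4 3 0]; fits = True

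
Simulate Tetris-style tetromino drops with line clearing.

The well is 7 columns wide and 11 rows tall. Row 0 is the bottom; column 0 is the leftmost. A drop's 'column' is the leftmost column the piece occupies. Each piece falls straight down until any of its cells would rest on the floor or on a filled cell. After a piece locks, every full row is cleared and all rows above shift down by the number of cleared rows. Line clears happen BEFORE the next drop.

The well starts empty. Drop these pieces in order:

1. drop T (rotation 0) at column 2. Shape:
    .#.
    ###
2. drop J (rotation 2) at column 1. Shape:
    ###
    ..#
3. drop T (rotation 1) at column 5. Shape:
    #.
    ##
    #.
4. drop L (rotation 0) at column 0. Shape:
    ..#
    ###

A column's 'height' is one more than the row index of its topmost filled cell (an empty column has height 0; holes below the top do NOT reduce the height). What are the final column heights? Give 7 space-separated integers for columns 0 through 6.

Answer: 5 5 6 4 1 3 2

Derivation:
Drop 1: T rot0 at col 2 lands with bottom-row=0; cleared 0 line(s) (total 0); column heights now [0 0 1 2 1 0 0], max=2
Drop 2: J rot2 at col 1 lands with bottom-row=2; cleared 0 line(s) (total 0); column heights now [0 4 4 4 1 0 0], max=4
Drop 3: T rot1 at col 5 lands with bottom-row=0; cleared 0 line(s) (total 0); column heights now [0 4 4 4 1 3 2], max=4
Drop 4: L rot0 at col 0 lands with bottom-row=4; cleared 0 line(s) (total 0); column heights now [5 5 6 4 1 3 2], max=6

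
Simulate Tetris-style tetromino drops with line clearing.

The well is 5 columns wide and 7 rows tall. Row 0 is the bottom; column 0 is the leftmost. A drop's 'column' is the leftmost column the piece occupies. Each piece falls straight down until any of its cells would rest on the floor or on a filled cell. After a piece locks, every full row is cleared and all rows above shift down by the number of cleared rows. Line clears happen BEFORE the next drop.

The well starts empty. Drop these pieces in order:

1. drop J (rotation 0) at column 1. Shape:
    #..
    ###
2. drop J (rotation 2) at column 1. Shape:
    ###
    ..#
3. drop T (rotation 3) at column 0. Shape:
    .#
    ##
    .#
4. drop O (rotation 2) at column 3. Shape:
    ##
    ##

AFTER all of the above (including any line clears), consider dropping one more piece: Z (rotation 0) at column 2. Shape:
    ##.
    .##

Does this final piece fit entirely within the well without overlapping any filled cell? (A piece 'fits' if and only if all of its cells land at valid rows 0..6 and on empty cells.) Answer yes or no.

Answer: yes

Derivation:
Drop 1: J rot0 at col 1 lands with bottom-row=0; cleared 0 line(s) (total 0); column heights now [0 2 1 1 0], max=2
Drop 2: J rot2 at col 1 lands with bottom-row=1; cleared 0 line(s) (total 0); column heights now [0 3 3 3 0], max=3
Drop 3: T rot3 at col 0 lands with bottom-row=3; cleared 0 line(s) (total 0); column heights now [5 6 3 3 0], max=6
Drop 4: O rot2 at col 3 lands with bottom-row=3; cleared 0 line(s) (total 0); column heights now [5 6 3 5 5], max=6
Test piece Z rot0 at col 2 (width 3): heights before test = [5 6 3 5 5]; fits = True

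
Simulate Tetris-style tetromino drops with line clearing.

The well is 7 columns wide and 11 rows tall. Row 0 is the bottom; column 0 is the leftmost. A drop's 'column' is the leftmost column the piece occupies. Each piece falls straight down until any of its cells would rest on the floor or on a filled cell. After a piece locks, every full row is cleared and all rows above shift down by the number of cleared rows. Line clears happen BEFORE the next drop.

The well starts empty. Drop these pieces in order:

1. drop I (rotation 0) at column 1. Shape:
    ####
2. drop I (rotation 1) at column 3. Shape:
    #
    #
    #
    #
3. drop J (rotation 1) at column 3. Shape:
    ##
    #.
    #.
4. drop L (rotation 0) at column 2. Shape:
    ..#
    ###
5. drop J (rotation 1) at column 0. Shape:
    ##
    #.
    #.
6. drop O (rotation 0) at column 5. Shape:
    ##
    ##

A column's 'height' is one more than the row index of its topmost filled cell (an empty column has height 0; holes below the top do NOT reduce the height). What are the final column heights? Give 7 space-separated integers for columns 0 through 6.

Drop 1: I rot0 at col 1 lands with bottom-row=0; cleared 0 line(s) (total 0); column heights now [0 1 1 1 1 0 0], max=1
Drop 2: I rot1 at col 3 lands with bottom-row=1; cleared 0 line(s) (total 0); column heights now [0 1 1 5 1 0 0], max=5
Drop 3: J rot1 at col 3 lands with bottom-row=5; cleared 0 line(s) (total 0); column heights now [0 1 1 8 8 0 0], max=8
Drop 4: L rot0 at col 2 lands with bottom-row=8; cleared 0 line(s) (total 0); column heights now [0 1 9 9 10 0 0], max=10
Drop 5: J rot1 at col 0 lands with bottom-row=0; cleared 0 line(s) (total 0); column heights now [3 3 9 9 10 0 0], max=10
Drop 6: O rot0 at col 5 lands with bottom-row=0; cleared 1 line(s) (total 1); column heights now [2 2 8 8 9 1 1], max=9

Answer: 2 2 8 8 9 1 1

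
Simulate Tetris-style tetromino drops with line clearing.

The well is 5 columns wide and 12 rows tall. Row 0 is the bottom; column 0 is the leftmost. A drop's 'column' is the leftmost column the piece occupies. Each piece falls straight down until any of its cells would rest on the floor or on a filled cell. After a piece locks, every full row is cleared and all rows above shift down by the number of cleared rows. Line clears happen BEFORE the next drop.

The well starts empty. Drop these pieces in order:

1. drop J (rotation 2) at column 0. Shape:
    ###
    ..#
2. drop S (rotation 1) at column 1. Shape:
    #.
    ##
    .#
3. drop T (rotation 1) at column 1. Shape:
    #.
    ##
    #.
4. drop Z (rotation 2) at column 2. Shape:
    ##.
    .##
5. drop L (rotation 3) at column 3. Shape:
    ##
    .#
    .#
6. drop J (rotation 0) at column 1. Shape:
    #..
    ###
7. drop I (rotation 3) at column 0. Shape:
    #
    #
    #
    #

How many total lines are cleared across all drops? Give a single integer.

Drop 1: J rot2 at col 0 lands with bottom-row=0; cleared 0 line(s) (total 0); column heights now [2 2 2 0 0], max=2
Drop 2: S rot1 at col 1 lands with bottom-row=2; cleared 0 line(s) (total 0); column heights now [2 5 4 0 0], max=5
Drop 3: T rot1 at col 1 lands with bottom-row=5; cleared 0 line(s) (total 0); column heights now [2 8 7 0 0], max=8
Drop 4: Z rot2 at col 2 lands with bottom-row=6; cleared 0 line(s) (total 0); column heights now [2 8 8 8 7], max=8
Drop 5: L rot3 at col 3 lands with bottom-row=7; cleared 0 line(s) (total 0); column heights now [2 8 8 10 10], max=10
Drop 6: J rot0 at col 1 lands with bottom-row=10; cleared 0 line(s) (total 0); column heights now [2 12 11 11 10], max=12
Drop 7: I rot3 at col 0 lands with bottom-row=2; cleared 0 line(s) (total 0); column heights now [6 12 11 11 10], max=12

Answer: 0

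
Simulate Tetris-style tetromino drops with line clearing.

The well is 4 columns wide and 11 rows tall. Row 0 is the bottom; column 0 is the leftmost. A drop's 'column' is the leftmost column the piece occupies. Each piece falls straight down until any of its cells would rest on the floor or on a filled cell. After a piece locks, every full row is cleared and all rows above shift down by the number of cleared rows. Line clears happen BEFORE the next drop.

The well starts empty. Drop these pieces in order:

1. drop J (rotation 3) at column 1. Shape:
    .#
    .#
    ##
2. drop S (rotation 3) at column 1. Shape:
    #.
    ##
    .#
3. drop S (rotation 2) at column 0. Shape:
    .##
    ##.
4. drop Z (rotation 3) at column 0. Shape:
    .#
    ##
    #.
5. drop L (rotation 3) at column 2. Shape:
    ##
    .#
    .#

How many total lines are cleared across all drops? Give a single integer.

Answer: 2

Derivation:
Drop 1: J rot3 at col 1 lands with bottom-row=0; cleared 0 line(s) (total 0); column heights now [0 1 3 0], max=3
Drop 2: S rot3 at col 1 lands with bottom-row=3; cleared 0 line(s) (total 0); column heights now [0 6 5 0], max=6
Drop 3: S rot2 at col 0 lands with bottom-row=6; cleared 0 line(s) (total 0); column heights now [7 8 8 0], max=8
Drop 4: Z rot3 at col 0 lands with bottom-row=7; cleared 0 line(s) (total 0); column heights now [9 10 8 0], max=10
Drop 5: L rot3 at col 2 lands with bottom-row=6; cleared 2 line(s) (total 2); column heights now [7 8 5 7], max=8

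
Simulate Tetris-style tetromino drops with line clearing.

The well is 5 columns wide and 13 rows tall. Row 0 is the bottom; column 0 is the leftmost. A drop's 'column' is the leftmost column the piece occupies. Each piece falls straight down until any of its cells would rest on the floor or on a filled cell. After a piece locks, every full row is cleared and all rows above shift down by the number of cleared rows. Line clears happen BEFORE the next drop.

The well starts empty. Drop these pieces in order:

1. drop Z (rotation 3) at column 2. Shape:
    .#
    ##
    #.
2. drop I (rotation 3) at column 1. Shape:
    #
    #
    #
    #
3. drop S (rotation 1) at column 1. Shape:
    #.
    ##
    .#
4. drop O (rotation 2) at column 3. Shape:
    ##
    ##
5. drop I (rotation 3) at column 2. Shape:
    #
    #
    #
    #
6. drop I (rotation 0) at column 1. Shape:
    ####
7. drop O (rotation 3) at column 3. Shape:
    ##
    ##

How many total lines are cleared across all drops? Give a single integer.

Drop 1: Z rot3 at col 2 lands with bottom-row=0; cleared 0 line(s) (total 0); column heights now [0 0 2 3 0], max=3
Drop 2: I rot3 at col 1 lands with bottom-row=0; cleared 0 line(s) (total 0); column heights now [0 4 2 3 0], max=4
Drop 3: S rot1 at col 1 lands with bottom-row=3; cleared 0 line(s) (total 0); column heights now [0 6 5 3 0], max=6
Drop 4: O rot2 at col 3 lands with bottom-row=3; cleared 0 line(s) (total 0); column heights now [0 6 5 5 5], max=6
Drop 5: I rot3 at col 2 lands with bottom-row=5; cleared 0 line(s) (total 0); column heights now [0 6 9 5 5], max=9
Drop 6: I rot0 at col 1 lands with bottom-row=9; cleared 0 line(s) (total 0); column heights now [0 10 10 10 10], max=10
Drop 7: O rot3 at col 3 lands with bottom-row=10; cleared 0 line(s) (total 0); column heights now [0 10 10 12 12], max=12

Answer: 0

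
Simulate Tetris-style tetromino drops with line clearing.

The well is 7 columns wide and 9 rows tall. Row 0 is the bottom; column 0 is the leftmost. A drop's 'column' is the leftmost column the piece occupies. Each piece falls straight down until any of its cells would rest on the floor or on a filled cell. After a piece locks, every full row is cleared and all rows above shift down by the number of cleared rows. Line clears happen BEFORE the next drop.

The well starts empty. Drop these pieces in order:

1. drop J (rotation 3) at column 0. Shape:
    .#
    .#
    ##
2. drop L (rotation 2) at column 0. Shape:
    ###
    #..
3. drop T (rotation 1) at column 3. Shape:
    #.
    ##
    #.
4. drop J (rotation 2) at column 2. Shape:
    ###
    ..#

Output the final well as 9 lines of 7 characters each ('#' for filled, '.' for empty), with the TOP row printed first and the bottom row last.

Drop 1: J rot3 at col 0 lands with bottom-row=0; cleared 0 line(s) (total 0); column heights now [1 3 0 0 0 0 0], max=3
Drop 2: L rot2 at col 0 lands with bottom-row=2; cleared 0 line(s) (total 0); column heights now [4 4 4 0 0 0 0], max=4
Drop 3: T rot1 at col 3 lands with bottom-row=0; cleared 0 line(s) (total 0); column heights now [4 4 4 3 2 0 0], max=4
Drop 4: J rot2 at col 2 lands with bottom-row=3; cleared 0 line(s) (total 0); column heights now [4 4 5 5 5 0 0], max=5

Answer: .......
.......
.......
.......
..###..
###.#..
##.#...
.#.##..
##.#...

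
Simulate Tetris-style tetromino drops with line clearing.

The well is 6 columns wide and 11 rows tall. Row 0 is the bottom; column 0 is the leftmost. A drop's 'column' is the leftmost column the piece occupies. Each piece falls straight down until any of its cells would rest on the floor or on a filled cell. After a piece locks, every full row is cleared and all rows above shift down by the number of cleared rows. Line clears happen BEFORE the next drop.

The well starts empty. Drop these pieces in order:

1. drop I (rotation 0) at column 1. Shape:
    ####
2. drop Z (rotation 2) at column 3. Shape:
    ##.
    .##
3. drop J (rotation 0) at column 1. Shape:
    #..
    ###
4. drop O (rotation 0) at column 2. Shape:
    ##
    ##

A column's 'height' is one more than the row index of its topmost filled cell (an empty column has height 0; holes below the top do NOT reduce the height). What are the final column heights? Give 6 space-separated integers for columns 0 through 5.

Answer: 0 5 6 6 3 2

Derivation:
Drop 1: I rot0 at col 1 lands with bottom-row=0; cleared 0 line(s) (total 0); column heights now [0 1 1 1 1 0], max=1
Drop 2: Z rot2 at col 3 lands with bottom-row=1; cleared 0 line(s) (total 0); column heights now [0 1 1 3 3 2], max=3
Drop 3: J rot0 at col 1 lands with bottom-row=3; cleared 0 line(s) (total 0); column heights now [0 5 4 4 3 2], max=5
Drop 4: O rot0 at col 2 lands with bottom-row=4; cleared 0 line(s) (total 0); column heights now [0 5 6 6 3 2], max=6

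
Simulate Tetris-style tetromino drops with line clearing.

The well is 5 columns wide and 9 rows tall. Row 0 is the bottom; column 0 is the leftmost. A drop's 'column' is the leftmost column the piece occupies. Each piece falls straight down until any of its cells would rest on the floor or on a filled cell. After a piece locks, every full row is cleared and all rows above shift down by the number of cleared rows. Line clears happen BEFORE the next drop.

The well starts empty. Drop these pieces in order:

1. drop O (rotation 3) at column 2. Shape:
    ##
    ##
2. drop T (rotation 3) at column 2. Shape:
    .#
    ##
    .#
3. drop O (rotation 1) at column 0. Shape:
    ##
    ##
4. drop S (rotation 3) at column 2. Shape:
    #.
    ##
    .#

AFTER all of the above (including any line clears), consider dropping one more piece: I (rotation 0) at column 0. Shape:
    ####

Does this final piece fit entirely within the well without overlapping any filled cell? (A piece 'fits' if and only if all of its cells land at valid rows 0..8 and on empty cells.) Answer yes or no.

Answer: yes

Derivation:
Drop 1: O rot3 at col 2 lands with bottom-row=0; cleared 0 line(s) (total 0); column heights now [0 0 2 2 0], max=2
Drop 2: T rot3 at col 2 lands with bottom-row=2; cleared 0 line(s) (total 0); column heights now [0 0 4 5 0], max=5
Drop 3: O rot1 at col 0 lands with bottom-row=0; cleared 0 line(s) (total 0); column heights now [2 2 4 5 0], max=5
Drop 4: S rot3 at col 2 lands with bottom-row=5; cleared 0 line(s) (total 0); column heights now [2 2 8 7 0], max=8
Test piece I rot0 at col 0 (width 4): heights before test = [2 2 8 7 0]; fits = True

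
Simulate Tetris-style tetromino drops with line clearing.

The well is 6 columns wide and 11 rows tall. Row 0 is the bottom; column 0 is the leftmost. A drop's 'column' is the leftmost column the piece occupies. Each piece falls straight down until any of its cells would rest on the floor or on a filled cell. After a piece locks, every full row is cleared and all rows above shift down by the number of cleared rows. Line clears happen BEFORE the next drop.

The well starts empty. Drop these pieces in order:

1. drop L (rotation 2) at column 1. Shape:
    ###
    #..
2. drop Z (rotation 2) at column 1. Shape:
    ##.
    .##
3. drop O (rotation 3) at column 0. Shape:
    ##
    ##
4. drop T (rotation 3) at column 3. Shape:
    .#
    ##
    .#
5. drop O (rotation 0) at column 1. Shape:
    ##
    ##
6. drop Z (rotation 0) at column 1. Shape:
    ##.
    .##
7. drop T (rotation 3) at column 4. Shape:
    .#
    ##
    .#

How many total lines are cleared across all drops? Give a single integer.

Answer: 0

Derivation:
Drop 1: L rot2 at col 1 lands with bottom-row=0; cleared 0 line(s) (total 0); column heights now [0 2 2 2 0 0], max=2
Drop 2: Z rot2 at col 1 lands with bottom-row=2; cleared 0 line(s) (total 0); column heights now [0 4 4 3 0 0], max=4
Drop 3: O rot3 at col 0 lands with bottom-row=4; cleared 0 line(s) (total 0); column heights now [6 6 4 3 0 0], max=6
Drop 4: T rot3 at col 3 lands with bottom-row=2; cleared 0 line(s) (total 0); column heights now [6 6 4 4 5 0], max=6
Drop 5: O rot0 at col 1 lands with bottom-row=6; cleared 0 line(s) (total 0); column heights now [6 8 8 4 5 0], max=8
Drop 6: Z rot0 at col 1 lands with bottom-row=8; cleared 0 line(s) (total 0); column heights now [6 10 10 9 5 0], max=10
Drop 7: T rot3 at col 4 lands with bottom-row=4; cleared 0 line(s) (total 0); column heights now [6 10 10 9 6 7], max=10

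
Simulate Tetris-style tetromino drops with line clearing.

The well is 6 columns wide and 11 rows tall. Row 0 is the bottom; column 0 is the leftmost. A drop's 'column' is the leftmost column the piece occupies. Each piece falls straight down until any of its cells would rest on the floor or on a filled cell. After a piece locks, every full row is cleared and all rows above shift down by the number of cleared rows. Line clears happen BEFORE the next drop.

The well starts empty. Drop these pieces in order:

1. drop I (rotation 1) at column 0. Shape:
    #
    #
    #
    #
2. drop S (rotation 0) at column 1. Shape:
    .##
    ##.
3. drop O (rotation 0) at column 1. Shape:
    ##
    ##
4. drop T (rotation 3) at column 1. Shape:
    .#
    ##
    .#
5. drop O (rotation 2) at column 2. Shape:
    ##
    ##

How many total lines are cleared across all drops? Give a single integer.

Answer: 0

Derivation:
Drop 1: I rot1 at col 0 lands with bottom-row=0; cleared 0 line(s) (total 0); column heights now [4 0 0 0 0 0], max=4
Drop 2: S rot0 at col 1 lands with bottom-row=0; cleared 0 line(s) (total 0); column heights now [4 1 2 2 0 0], max=4
Drop 3: O rot0 at col 1 lands with bottom-row=2; cleared 0 line(s) (total 0); column heights now [4 4 4 2 0 0], max=4
Drop 4: T rot3 at col 1 lands with bottom-row=4; cleared 0 line(s) (total 0); column heights now [4 6 7 2 0 0], max=7
Drop 5: O rot2 at col 2 lands with bottom-row=7; cleared 0 line(s) (total 0); column heights now [4 6 9 9 0 0], max=9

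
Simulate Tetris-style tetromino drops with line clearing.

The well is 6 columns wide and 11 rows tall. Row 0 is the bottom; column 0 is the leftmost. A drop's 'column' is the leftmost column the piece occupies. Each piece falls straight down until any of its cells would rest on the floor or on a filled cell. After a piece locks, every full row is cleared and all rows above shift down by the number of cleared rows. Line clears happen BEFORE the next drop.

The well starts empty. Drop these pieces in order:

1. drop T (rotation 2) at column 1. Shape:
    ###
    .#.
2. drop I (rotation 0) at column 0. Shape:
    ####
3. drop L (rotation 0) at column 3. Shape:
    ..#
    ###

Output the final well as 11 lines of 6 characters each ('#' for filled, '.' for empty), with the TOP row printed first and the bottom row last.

Drop 1: T rot2 at col 1 lands with bottom-row=0; cleared 0 line(s) (total 0); column heights now [0 2 2 2 0 0], max=2
Drop 2: I rot0 at col 0 lands with bottom-row=2; cleared 0 line(s) (total 0); column heights now [3 3 3 3 0 0], max=3
Drop 3: L rot0 at col 3 lands with bottom-row=3; cleared 0 line(s) (total 0); column heights now [3 3 3 4 4 5], max=5

Answer: ......
......
......
......
......
......
.....#
...###
####..
.###..
..#...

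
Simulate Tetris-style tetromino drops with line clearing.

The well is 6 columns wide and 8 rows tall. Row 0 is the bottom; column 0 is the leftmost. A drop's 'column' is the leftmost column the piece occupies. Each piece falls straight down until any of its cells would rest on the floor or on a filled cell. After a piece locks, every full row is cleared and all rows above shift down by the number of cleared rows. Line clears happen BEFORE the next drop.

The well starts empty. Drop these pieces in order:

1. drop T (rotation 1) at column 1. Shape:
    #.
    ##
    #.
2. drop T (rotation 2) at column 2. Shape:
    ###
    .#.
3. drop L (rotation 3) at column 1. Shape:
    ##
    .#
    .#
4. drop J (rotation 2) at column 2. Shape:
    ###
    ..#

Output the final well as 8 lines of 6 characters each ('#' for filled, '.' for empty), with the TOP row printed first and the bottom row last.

Drop 1: T rot1 at col 1 lands with bottom-row=0; cleared 0 line(s) (total 0); column heights now [0 3 2 0 0 0], max=3
Drop 2: T rot2 at col 2 lands with bottom-row=1; cleared 0 line(s) (total 0); column heights now [0 3 3 3 3 0], max=3
Drop 3: L rot3 at col 1 lands with bottom-row=3; cleared 0 line(s) (total 0); column heights now [0 6 6 3 3 0], max=6
Drop 4: J rot2 at col 2 lands with bottom-row=5; cleared 0 line(s) (total 0); column heights now [0 6 7 7 7 0], max=7

Answer: ......
..###.
.##.#.
..#...
..#...
.####.
.###..
.#....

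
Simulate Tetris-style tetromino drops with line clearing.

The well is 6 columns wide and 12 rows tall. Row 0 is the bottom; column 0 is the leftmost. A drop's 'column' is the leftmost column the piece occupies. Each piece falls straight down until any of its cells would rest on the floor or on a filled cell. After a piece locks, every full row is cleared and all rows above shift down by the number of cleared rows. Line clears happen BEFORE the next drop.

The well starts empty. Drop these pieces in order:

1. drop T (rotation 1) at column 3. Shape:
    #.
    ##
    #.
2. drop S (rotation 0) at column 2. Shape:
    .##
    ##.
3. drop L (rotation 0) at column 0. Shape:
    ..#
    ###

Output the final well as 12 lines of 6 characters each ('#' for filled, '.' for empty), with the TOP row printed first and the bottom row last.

Answer: ......
......
......
......
......
......
..#...
#####.
..##..
...#..
...##.
...#..

Derivation:
Drop 1: T rot1 at col 3 lands with bottom-row=0; cleared 0 line(s) (total 0); column heights now [0 0 0 3 2 0], max=3
Drop 2: S rot0 at col 2 lands with bottom-row=3; cleared 0 line(s) (total 0); column heights now [0 0 4 5 5 0], max=5
Drop 3: L rot0 at col 0 lands with bottom-row=4; cleared 0 line(s) (total 0); column heights now [5 5 6 5 5 0], max=6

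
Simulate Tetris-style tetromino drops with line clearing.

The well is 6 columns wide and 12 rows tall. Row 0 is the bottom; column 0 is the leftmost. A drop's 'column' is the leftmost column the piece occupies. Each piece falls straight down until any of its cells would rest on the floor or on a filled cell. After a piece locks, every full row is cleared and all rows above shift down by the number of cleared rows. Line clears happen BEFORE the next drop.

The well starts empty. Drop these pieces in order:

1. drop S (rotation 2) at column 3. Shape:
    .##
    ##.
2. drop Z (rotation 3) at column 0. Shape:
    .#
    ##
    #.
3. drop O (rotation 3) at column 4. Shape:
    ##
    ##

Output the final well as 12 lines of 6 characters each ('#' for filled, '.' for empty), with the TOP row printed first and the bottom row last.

Drop 1: S rot2 at col 3 lands with bottom-row=0; cleared 0 line(s) (total 0); column heights now [0 0 0 1 2 2], max=2
Drop 2: Z rot3 at col 0 lands with bottom-row=0; cleared 0 line(s) (total 0); column heights now [2 3 0 1 2 2], max=3
Drop 3: O rot3 at col 4 lands with bottom-row=2; cleared 0 line(s) (total 0); column heights now [2 3 0 1 4 4], max=4

Answer: ......
......
......
......
......
......
......
......
....##
.#..##
##..##
#..##.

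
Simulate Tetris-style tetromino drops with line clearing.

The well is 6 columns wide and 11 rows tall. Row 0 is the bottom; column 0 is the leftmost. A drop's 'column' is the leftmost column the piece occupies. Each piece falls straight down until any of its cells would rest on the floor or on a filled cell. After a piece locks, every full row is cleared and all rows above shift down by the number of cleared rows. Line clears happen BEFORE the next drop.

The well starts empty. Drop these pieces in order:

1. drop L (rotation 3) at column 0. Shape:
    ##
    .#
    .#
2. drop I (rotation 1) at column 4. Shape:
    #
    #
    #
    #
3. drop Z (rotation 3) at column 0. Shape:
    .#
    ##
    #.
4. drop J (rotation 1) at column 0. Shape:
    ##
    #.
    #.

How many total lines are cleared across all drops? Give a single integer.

Answer: 0

Derivation:
Drop 1: L rot3 at col 0 lands with bottom-row=0; cleared 0 line(s) (total 0); column heights now [3 3 0 0 0 0], max=3
Drop 2: I rot1 at col 4 lands with bottom-row=0; cleared 0 line(s) (total 0); column heights now [3 3 0 0 4 0], max=4
Drop 3: Z rot3 at col 0 lands with bottom-row=3; cleared 0 line(s) (total 0); column heights now [5 6 0 0 4 0], max=6
Drop 4: J rot1 at col 0 lands with bottom-row=5; cleared 0 line(s) (total 0); column heights now [8 8 0 0 4 0], max=8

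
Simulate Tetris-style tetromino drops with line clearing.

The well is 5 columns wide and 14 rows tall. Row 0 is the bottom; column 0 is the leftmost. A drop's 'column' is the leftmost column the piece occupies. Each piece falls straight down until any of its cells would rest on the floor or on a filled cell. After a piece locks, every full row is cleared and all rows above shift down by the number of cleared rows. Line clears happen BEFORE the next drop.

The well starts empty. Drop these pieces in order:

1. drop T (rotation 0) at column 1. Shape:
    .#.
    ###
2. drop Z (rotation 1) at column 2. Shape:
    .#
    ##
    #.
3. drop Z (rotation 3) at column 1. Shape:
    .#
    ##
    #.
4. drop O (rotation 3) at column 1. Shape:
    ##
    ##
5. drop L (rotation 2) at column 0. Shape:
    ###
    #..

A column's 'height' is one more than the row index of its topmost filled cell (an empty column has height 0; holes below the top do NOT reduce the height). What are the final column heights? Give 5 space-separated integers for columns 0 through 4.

Drop 1: T rot0 at col 1 lands with bottom-row=0; cleared 0 line(s) (total 0); column heights now [0 1 2 1 0], max=2
Drop 2: Z rot1 at col 2 lands with bottom-row=2; cleared 0 line(s) (total 0); column heights now [0 1 4 5 0], max=5
Drop 3: Z rot3 at col 1 lands with bottom-row=3; cleared 0 line(s) (total 0); column heights now [0 5 6 5 0], max=6
Drop 4: O rot3 at col 1 lands with bottom-row=6; cleared 0 line(s) (total 0); column heights now [0 8 8 5 0], max=8
Drop 5: L rot2 at col 0 lands with bottom-row=7; cleared 0 line(s) (total 0); column heights now [9 9 9 5 0], max=9

Answer: 9 9 9 5 0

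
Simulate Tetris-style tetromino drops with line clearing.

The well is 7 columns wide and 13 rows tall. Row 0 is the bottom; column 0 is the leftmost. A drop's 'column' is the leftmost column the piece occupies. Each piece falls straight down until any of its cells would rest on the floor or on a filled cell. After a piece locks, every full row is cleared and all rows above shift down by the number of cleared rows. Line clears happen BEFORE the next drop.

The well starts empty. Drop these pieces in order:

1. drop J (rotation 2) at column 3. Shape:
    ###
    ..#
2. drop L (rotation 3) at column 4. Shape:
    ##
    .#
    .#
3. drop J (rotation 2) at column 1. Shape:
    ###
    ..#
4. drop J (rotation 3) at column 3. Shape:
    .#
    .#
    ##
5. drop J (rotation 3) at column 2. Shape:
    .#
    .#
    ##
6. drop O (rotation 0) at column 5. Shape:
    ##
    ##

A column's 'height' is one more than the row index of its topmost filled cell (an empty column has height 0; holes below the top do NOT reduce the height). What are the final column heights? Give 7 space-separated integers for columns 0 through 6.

Answer: 0 4 7 9 8 7 7

Derivation:
Drop 1: J rot2 at col 3 lands with bottom-row=0; cleared 0 line(s) (total 0); column heights now [0 0 0 2 2 2 0], max=2
Drop 2: L rot3 at col 4 lands with bottom-row=2; cleared 0 line(s) (total 0); column heights now [0 0 0 2 5 5 0], max=5
Drop 3: J rot2 at col 1 lands with bottom-row=2; cleared 0 line(s) (total 0); column heights now [0 4 4 4 5 5 0], max=5
Drop 4: J rot3 at col 3 lands with bottom-row=5; cleared 0 line(s) (total 0); column heights now [0 4 4 6 8 5 0], max=8
Drop 5: J rot3 at col 2 lands with bottom-row=6; cleared 0 line(s) (total 0); column heights now [0 4 7 9 8 5 0], max=9
Drop 6: O rot0 at col 5 lands with bottom-row=5; cleared 0 line(s) (total 0); column heights now [0 4 7 9 8 7 7], max=9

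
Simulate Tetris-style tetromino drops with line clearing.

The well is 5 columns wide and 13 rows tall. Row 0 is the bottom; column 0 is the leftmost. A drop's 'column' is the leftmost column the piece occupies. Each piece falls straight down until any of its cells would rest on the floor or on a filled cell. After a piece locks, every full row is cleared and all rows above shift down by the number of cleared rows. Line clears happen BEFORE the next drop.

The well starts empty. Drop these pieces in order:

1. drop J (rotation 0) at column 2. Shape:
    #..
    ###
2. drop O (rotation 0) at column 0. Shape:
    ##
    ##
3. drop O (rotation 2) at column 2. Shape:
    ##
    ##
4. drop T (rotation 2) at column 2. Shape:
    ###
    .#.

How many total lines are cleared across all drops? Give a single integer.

Drop 1: J rot0 at col 2 lands with bottom-row=0; cleared 0 line(s) (total 0); column heights now [0 0 2 1 1], max=2
Drop 2: O rot0 at col 0 lands with bottom-row=0; cleared 1 line(s) (total 1); column heights now [1 1 1 0 0], max=1
Drop 3: O rot2 at col 2 lands with bottom-row=1; cleared 0 line(s) (total 1); column heights now [1 1 3 3 0], max=3
Drop 4: T rot2 at col 2 lands with bottom-row=3; cleared 0 line(s) (total 1); column heights now [1 1 5 5 5], max=5

Answer: 1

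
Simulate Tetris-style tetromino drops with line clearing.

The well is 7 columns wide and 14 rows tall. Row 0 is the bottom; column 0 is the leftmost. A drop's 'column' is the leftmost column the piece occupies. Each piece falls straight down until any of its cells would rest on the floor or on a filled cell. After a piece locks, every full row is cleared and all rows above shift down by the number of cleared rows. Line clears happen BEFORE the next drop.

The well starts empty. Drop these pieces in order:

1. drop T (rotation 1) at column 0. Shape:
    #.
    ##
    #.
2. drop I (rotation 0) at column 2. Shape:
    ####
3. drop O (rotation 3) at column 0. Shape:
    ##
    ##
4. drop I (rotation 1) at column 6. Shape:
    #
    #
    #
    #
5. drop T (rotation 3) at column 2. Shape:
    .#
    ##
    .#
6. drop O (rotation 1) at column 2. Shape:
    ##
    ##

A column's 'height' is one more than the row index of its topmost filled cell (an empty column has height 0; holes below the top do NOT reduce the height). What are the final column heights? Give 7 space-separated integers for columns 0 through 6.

Answer: 5 5 6 6 1 1 4

Derivation:
Drop 1: T rot1 at col 0 lands with bottom-row=0; cleared 0 line(s) (total 0); column heights now [3 2 0 0 0 0 0], max=3
Drop 2: I rot0 at col 2 lands with bottom-row=0; cleared 0 line(s) (total 0); column heights now [3 2 1 1 1 1 0], max=3
Drop 3: O rot3 at col 0 lands with bottom-row=3; cleared 0 line(s) (total 0); column heights now [5 5 1 1 1 1 0], max=5
Drop 4: I rot1 at col 6 lands with bottom-row=0; cleared 0 line(s) (total 0); column heights now [5 5 1 1 1 1 4], max=5
Drop 5: T rot3 at col 2 lands with bottom-row=1; cleared 0 line(s) (total 0); column heights now [5 5 3 4 1 1 4], max=5
Drop 6: O rot1 at col 2 lands with bottom-row=4; cleared 0 line(s) (total 0); column heights now [5 5 6 6 1 1 4], max=6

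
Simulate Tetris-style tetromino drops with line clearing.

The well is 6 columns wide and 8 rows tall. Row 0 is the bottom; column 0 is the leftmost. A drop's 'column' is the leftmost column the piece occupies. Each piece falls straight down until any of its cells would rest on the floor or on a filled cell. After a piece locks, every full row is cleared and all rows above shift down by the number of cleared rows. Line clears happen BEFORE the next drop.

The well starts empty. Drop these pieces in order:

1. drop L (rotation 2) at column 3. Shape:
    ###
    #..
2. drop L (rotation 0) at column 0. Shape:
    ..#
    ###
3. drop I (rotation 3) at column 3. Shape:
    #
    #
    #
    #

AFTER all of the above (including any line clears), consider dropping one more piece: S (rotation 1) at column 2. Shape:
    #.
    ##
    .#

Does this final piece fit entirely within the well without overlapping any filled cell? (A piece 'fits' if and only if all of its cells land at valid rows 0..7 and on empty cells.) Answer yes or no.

Drop 1: L rot2 at col 3 lands with bottom-row=0; cleared 0 line(s) (total 0); column heights now [0 0 0 2 2 2], max=2
Drop 2: L rot0 at col 0 lands with bottom-row=0; cleared 0 line(s) (total 0); column heights now [1 1 2 2 2 2], max=2
Drop 3: I rot3 at col 3 lands with bottom-row=2; cleared 0 line(s) (total 0); column heights now [1 1 2 6 2 2], max=6
Test piece S rot1 at col 2 (width 2): heights before test = [1 1 2 6 2 2]; fits = False

Answer: no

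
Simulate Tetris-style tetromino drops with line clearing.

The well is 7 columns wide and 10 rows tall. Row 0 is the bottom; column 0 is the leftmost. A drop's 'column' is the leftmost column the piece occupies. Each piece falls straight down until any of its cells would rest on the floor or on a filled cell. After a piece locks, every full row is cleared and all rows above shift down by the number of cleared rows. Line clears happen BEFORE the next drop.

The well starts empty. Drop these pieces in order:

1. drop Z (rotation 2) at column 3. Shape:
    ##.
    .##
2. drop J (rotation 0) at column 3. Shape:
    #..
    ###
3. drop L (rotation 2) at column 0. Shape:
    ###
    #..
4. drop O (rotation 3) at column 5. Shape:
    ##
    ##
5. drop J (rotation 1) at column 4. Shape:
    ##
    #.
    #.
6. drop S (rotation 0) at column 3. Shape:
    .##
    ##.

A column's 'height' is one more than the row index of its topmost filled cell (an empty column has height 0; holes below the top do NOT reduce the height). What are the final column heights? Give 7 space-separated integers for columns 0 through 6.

Drop 1: Z rot2 at col 3 lands with bottom-row=0; cleared 0 line(s) (total 0); column heights now [0 0 0 2 2 1 0], max=2
Drop 2: J rot0 at col 3 lands with bottom-row=2; cleared 0 line(s) (total 0); column heights now [0 0 0 4 3 3 0], max=4
Drop 3: L rot2 at col 0 lands with bottom-row=0; cleared 0 line(s) (total 0); column heights now [2 2 2 4 3 3 0], max=4
Drop 4: O rot3 at col 5 lands with bottom-row=3; cleared 0 line(s) (total 0); column heights now [2 2 2 4 3 5 5], max=5
Drop 5: J rot1 at col 4 lands with bottom-row=3; cleared 0 line(s) (total 0); column heights now [2 2 2 4 6 6 5], max=6
Drop 6: S rot0 at col 3 lands with bottom-row=6; cleared 0 line(s) (total 0); column heights now [2 2 2 7 8 8 5], max=8

Answer: 2 2 2 7 8 8 5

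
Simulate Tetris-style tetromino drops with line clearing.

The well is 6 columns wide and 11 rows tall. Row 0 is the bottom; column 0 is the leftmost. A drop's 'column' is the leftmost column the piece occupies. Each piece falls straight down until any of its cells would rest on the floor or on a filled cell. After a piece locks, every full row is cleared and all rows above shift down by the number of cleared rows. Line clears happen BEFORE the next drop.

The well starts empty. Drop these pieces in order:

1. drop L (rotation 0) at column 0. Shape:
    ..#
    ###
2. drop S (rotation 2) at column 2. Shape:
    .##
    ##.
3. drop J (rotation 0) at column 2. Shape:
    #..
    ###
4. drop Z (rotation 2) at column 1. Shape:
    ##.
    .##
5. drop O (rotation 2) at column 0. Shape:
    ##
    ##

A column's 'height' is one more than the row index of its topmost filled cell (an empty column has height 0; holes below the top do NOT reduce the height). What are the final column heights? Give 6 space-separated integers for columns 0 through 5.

Answer: 10 10 8 7 5 0

Derivation:
Drop 1: L rot0 at col 0 lands with bottom-row=0; cleared 0 line(s) (total 0); column heights now [1 1 2 0 0 0], max=2
Drop 2: S rot2 at col 2 lands with bottom-row=2; cleared 0 line(s) (total 0); column heights now [1 1 3 4 4 0], max=4
Drop 3: J rot0 at col 2 lands with bottom-row=4; cleared 0 line(s) (total 0); column heights now [1 1 6 5 5 0], max=6
Drop 4: Z rot2 at col 1 lands with bottom-row=6; cleared 0 line(s) (total 0); column heights now [1 8 8 7 5 0], max=8
Drop 5: O rot2 at col 0 lands with bottom-row=8; cleared 0 line(s) (total 0); column heights now [10 10 8 7 5 0], max=10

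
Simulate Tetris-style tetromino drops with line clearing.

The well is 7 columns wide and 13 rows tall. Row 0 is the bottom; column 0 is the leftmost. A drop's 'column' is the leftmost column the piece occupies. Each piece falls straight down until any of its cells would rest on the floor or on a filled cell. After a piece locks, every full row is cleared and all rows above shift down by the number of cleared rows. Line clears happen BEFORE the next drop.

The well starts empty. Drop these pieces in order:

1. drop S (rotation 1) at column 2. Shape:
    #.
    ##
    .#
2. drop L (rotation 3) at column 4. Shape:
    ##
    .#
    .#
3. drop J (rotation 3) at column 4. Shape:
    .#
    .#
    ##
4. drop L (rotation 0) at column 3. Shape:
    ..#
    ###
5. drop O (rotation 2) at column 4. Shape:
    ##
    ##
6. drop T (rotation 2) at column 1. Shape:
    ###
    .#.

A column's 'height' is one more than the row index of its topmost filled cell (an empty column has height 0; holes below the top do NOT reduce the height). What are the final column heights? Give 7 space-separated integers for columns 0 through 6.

Drop 1: S rot1 at col 2 lands with bottom-row=0; cleared 0 line(s) (total 0); column heights now [0 0 3 2 0 0 0], max=3
Drop 2: L rot3 at col 4 lands with bottom-row=0; cleared 0 line(s) (total 0); column heights now [0 0 3 2 3 3 0], max=3
Drop 3: J rot3 at col 4 lands with bottom-row=3; cleared 0 line(s) (total 0); column heights now [0 0 3 2 4 6 0], max=6
Drop 4: L rot0 at col 3 lands with bottom-row=6; cleared 0 line(s) (total 0); column heights now [0 0 3 7 7 8 0], max=8
Drop 5: O rot2 at col 4 lands with bottom-row=8; cleared 0 line(s) (total 0); column heights now [0 0 3 7 10 10 0], max=10
Drop 6: T rot2 at col 1 lands with bottom-row=6; cleared 0 line(s) (total 0); column heights now [0 8 8 8 10 10 0], max=10

Answer: 0 8 8 8 10 10 0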